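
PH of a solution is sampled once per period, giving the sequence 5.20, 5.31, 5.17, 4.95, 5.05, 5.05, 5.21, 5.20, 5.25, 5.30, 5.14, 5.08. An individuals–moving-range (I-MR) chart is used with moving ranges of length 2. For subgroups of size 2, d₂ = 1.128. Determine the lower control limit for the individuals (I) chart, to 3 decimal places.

4.903

X̄ = (5.20 + 5.31 + 5.17 + 4.95 + 5.05 + 5.05 + 5.21 + 5.20 + 5.25 + 5.30 + 5.14 + 5.08) / 12 = 5.1592
Moving ranges: 0.11, 0.14, 0.22, 0.10, 0.00, 0.16, 0.01, 0.05, 0.05, 0.16, 0.06; M̄R̄ = 1.0600 / 11 = 0.0964
LCL = X̄ − 3·M̄R̄/d₂ = 5.1592 − 3 × 0.0964 / 1.128 = 4.9029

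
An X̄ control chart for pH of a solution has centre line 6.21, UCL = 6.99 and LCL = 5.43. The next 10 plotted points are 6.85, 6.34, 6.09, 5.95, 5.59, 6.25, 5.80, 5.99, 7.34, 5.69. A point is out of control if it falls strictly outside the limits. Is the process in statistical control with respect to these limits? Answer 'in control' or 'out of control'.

out of control

Compare each point to [5.43, 6.99]: sample 9 = 7.34 > UCL.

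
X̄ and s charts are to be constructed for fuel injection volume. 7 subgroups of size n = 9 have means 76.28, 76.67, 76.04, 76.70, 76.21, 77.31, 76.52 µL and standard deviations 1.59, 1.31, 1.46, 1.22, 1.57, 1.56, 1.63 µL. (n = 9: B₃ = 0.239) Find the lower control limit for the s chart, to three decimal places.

0.353

s̄ = (1.59 + 1.31 + 1.46 + 1.22 + 1.57 + 1.56 + 1.63) / 7 = 1.4771
LCL_s = B₃·s̄ = 0.239 × 1.4771 = 0.3530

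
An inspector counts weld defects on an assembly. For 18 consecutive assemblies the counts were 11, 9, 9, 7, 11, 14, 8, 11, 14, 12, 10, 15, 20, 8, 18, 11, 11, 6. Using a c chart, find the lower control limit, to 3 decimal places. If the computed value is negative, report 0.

1.265

c̄ = (11 + 9 + 9 + 7 + 11 + 14 + 8 + 11 + 14 + 12 + 10 + 15 + 20 + 8 + 18 + 11 + 11 + 6) / 18 = 205 / 18 = 11.3889
LCL = c̄ − 3√c̄ = 11.3889 − 3 × 3.3747 = 1.2647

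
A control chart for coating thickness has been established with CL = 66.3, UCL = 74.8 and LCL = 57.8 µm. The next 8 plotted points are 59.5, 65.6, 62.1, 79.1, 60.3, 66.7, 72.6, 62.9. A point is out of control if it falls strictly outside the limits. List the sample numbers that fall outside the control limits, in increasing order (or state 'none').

4

Compare each point to [57.8, 74.8]: sample 4 = 79.1 > UCL.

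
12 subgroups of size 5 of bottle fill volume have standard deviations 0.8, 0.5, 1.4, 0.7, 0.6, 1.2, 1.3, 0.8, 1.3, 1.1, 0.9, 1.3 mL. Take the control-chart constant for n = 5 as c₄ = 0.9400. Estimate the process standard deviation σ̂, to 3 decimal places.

1.055

s̄ = (0.8 + 0.5 + 1.4 + 0.7 + 0.6 + 1.2 + 1.3 + 0.8 + 1.3 + 1.1 + 0.9 + 1.3) / 12 = 0.9917
σ̂ = s̄ / c₄ = 0.9917 / 0.9400 = 1.0550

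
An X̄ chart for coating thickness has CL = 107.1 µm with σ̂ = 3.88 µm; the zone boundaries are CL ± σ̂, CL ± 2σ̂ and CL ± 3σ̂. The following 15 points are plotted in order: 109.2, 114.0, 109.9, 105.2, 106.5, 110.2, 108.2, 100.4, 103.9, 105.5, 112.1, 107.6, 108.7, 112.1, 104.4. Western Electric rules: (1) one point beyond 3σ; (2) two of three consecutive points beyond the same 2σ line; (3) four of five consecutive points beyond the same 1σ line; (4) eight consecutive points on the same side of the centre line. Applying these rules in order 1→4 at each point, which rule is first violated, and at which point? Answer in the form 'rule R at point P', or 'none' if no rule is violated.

Zone of each point (C = within 1σ̂, B = 1σ̂–2σ̂, A = 2σ̂–3σ̂, * = beyond 3σ̂; sign = side of CL): 1:+C, 2:+B, 3:+C, 4:-C, 5:-C, 6:+C, 7:+C, 8:-B, 9:-C, 10:-C, 11:+B, 12:+C, 13:+C, 14:+B, 15:-C
No rule fires across all 15 points.

none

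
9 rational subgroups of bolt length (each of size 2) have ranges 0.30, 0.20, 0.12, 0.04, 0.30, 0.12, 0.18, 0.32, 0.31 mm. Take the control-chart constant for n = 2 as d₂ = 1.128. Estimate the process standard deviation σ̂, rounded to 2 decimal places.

0.19

R̄ = (0.30 + 0.20 + 0.12 + 0.04 + 0.30 + 0.12 + 0.18 + 0.32 + 0.31) / 9 = 0.2100
σ̂ = R̄ / d₂ = 0.2100 / 1.128 = 0.1862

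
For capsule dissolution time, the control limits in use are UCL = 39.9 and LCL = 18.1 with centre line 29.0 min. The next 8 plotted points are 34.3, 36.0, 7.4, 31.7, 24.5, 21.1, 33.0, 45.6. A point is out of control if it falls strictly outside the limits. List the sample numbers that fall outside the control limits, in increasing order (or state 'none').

3, 8

Compare each point to [18.1, 39.9]: sample 3 = 7.4 < LCL; sample 8 = 45.6 > UCL.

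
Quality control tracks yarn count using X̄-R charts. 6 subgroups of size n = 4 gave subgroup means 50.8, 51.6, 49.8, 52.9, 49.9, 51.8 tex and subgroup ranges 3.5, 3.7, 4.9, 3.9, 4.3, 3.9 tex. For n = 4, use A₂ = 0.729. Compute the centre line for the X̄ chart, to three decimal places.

X̄̄ = (50.8 + 51.6 + 49.8 + 52.9 + 49.9 + 51.8) / 6 = 306.8000 / 6 = 51.1333
CL = X̄̄ = 51.1333

51.133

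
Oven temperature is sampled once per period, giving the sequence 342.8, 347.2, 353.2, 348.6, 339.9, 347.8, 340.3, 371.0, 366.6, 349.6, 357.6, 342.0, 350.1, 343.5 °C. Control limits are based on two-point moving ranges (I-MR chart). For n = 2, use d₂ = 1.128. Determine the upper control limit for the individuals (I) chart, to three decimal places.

X̄ = (342.8 + 347.2 + 353.2 + 348.6 + 339.9 + 347.8 + 340.3 + 371.0 + 366.6 + 349.6 + 357.6 + 342.0 + 350.1 + 343.5) / 14 = 350.0143
Moving ranges: 4.4, 6.0, 4.6, 8.7, 7.9, 7.5, 30.7, 4.4, 17.0, 8.0, 15.6, 8.1, 6.6; M̄R̄ = 129.5000 / 13 = 9.9615
UCL = X̄ + 3·M̄R̄/d₂ = 350.0143 + 3 × 9.9615 / 1.128 = 376.5077

376.508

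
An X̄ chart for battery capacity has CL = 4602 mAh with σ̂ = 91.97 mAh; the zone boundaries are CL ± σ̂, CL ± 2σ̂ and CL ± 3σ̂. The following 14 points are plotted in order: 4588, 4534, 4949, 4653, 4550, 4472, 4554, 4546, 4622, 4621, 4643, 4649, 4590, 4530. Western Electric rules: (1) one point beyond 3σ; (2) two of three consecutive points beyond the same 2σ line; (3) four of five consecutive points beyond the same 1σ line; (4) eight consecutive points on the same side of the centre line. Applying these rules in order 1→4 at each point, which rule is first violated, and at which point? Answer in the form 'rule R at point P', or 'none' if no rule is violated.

Zone of each point (C = within 1σ̂, B = 1σ̂–2σ̂, A = 2σ̂–3σ̂, * = beyond 3σ̂; sign = side of CL): 1:-C, 2:-C, 3:+*, 4:+C, 5:-C, 6:-B, 7:-C, 8:-C, 9:+C, 10:+C, 11:+C, 12:+C, 13:-C, 14:-C
Rule 1 (one point beyond the 3σ limits) is satisfied at point 3.

rule 1 at point 3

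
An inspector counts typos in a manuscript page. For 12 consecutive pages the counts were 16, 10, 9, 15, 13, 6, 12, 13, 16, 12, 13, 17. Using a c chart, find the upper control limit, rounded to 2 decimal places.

c̄ = (16 + 10 + 9 + 15 + 13 + 6 + 12 + 13 + 16 + 12 + 13 + 17) / 12 = 152 / 12 = 12.6667
UCL = c̄ + 3√c̄ = 12.6667 + 3 × √12.6667 = 12.6667 + 3 × 3.5590 = 23.3437

23.34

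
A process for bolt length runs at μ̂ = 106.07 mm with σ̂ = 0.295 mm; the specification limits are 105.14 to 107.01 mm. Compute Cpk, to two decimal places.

Cpu = (USL − μ̂) / (3σ̂) = (107.01 − 106.07) / (3 × 0.295) = 1.0621; Cpl = (μ̂ − LSL) / (3σ̂) = (106.07 − 105.14) / (3 × 0.295) = 1.0508; Cpk = min(Cpu, Cpl) = 1.0508

1.05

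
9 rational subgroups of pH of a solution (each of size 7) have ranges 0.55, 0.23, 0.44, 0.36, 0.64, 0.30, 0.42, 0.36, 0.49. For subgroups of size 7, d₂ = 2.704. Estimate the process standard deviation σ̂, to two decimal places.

0.16

R̄ = (0.55 + 0.23 + 0.44 + 0.36 + 0.64 + 0.30 + 0.42 + 0.36 + 0.49) / 9 = 0.4211
σ̂ = R̄ / d₂ = 0.4211 / 2.704 = 0.1557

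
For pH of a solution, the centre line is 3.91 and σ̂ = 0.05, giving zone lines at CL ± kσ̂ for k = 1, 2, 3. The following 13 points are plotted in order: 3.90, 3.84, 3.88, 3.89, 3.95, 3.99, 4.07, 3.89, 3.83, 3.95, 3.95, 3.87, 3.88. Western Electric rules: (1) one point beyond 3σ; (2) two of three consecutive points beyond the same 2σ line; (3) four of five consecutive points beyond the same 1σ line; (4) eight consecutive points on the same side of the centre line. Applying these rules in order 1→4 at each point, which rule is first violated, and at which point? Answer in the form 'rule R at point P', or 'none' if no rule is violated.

rule 1 at point 7

Zone of each point (C = within 1σ̂, B = 1σ̂–2σ̂, A = 2σ̂–3σ̂, * = beyond 3σ̂; sign = side of CL): 1:-C, 2:-B, 3:-C, 4:-C, 5:+C, 6:+B, 7:+*, 8:-C, 9:-B, 10:+C, 11:+C, 12:-C, 13:-C
Rule 1 (one point beyond the 3σ limits) is satisfied at point 7.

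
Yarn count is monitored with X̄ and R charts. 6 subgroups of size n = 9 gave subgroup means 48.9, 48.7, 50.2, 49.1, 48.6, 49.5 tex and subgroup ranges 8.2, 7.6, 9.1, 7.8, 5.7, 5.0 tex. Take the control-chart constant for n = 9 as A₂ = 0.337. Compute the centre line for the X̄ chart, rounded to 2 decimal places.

49.17

X̄̄ = (48.9 + 48.7 + 50.2 + 49.1 + 48.6 + 49.5) / 6 = 295.0000 / 6 = 49.1667
CL = X̄̄ = 49.1667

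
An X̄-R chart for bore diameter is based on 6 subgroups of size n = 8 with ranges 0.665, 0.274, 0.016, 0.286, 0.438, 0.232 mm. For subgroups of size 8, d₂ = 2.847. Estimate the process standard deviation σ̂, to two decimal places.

R̄ = (0.665 + 0.274 + 0.016 + 0.286 + 0.438 + 0.232) / 6 = 0.3185
σ̂ = R̄ / d₂ = 0.3185 / 2.847 = 0.1119

0.11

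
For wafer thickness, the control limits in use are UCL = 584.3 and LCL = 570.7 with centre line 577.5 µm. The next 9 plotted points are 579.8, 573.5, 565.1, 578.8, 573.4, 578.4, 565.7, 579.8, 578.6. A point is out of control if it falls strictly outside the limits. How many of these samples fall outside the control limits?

Compare each point to [570.7, 584.3]: sample 3 = 565.1 < LCL; sample 7 = 565.7 < LCL.

2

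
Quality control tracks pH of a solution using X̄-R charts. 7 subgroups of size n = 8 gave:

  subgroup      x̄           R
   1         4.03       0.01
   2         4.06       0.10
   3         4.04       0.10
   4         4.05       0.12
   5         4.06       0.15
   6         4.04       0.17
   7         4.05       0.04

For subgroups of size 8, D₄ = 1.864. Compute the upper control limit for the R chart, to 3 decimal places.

0.184

R̄ = (0.01 + 0.10 + 0.10 + 0.12 + 0.15 + 0.17 + 0.04) / 7 = 0.6900 / 7 = 0.0986
UCL_R = D₄·R̄ = 1.864 × 0.0986 = 0.1837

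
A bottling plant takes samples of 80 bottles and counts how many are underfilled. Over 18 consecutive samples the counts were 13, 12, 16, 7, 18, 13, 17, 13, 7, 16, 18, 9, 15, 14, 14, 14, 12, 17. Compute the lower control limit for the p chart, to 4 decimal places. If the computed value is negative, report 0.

p̄ = Σdᵢ / (k·n) = 245 / (18 × 80) = 0.17014
LCL = p̄ − 3·√(p̄(1−p̄)/n) = 0.17014 − 3 × 0.04201 = 0.04411

0.0441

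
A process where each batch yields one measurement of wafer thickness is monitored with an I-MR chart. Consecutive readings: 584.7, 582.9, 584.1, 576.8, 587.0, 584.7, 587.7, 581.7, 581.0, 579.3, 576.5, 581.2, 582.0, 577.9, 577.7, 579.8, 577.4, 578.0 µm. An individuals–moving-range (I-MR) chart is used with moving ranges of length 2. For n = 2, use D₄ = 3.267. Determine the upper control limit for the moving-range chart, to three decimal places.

9.974

Moving ranges: 1.8, 1.2, 7.3, 10.2, 2.3, 3.0, 6.0, 0.7, 1.7, 2.8, 4.7, 0.8, 4.1, 0.2, 2.1, 2.4, 0.6; M̄R̄ = 51.9000 / 17 = 3.0529
UCL_MR = D₄·M̄R̄ = 3.267 × 3.0529 = 9.9740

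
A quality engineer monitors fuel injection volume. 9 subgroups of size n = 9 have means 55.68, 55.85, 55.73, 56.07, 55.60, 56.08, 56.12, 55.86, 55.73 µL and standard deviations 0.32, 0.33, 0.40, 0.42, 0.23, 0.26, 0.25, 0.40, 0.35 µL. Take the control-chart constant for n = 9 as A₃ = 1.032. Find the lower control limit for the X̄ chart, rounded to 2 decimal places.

55.52

X̄̄ = (55.68 + 55.85 + 55.73 + 56.07 + 55.60 + 56.08 + 56.12 + 55.86 + 55.73) / 9 = 55.8578
s̄ = (0.32 + 0.33 + 0.40 + 0.42 + 0.23 + 0.26 + 0.25 + 0.40 + 0.35) / 9 = 0.3289
LCL = X̄̄ − A₃·s̄ = 55.8578 − 1.032 × 0.3289 = 55.5184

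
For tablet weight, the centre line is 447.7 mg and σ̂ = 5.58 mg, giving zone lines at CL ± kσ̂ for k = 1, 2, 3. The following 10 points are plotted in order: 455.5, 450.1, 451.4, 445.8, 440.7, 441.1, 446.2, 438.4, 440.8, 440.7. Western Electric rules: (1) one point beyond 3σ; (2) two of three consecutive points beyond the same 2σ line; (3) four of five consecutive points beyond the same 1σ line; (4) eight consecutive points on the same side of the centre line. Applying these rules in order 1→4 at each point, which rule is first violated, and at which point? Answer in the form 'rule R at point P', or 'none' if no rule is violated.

rule 3 at point 9

Zone of each point (C = within 1σ̂, B = 1σ̂–2σ̂, A = 2σ̂–3σ̂, * = beyond 3σ̂; sign = side of CL): 1:+B, 2:+C, 3:+C, 4:-C, 5:-B, 6:-B, 7:-C, 8:-B, 9:-B, 10:-B
Rule 3 (four of five consecutive points beyond the same 1σ limit) is satisfied at point 9.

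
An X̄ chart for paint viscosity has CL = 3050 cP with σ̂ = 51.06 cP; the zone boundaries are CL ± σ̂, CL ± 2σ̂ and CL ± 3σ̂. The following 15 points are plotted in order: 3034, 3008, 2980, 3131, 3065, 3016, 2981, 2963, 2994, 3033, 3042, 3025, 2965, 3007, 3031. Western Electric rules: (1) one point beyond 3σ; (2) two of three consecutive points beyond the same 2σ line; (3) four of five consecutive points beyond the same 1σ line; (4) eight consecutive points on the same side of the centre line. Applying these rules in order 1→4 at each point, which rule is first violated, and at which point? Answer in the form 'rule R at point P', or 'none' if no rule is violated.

Zone of each point (C = within 1σ̂, B = 1σ̂–2σ̂, A = 2σ̂–3σ̂, * = beyond 3σ̂; sign = side of CL): 1:-C, 2:-C, 3:-B, 4:+B, 5:+C, 6:-C, 7:-B, 8:-B, 9:-B, 10:-C, 11:-C, 12:-C, 13:-B, 14:-C, 15:-C
Rule 4 (eight consecutive points on the same side of the centre line) is satisfied at point 13.

rule 4 at point 13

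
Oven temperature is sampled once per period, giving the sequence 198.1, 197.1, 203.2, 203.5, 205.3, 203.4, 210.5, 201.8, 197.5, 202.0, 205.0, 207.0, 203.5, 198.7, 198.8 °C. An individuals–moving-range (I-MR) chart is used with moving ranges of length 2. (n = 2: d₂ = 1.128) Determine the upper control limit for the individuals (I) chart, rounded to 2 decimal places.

X̄ = (198.1 + 197.1 + 203.2 + 203.5 + 205.3 + 203.4 + 210.5 + 201.8 + 197.5 + 202.0 + 205.0 + 207.0 + 203.5 + 198.7 + 198.8) / 15 = 202.3600
Moving ranges: 1.0, 6.1, 0.3, 1.8, 1.9, 7.1, 8.7, 4.3, 4.5, 3.0, 2.0, 3.5, 4.8, 0.1; M̄R̄ = 49.1000 / 14 = 3.5071
UCL = X̄ + 3·M̄R̄/d₂ = 202.3600 + 3 × 3.5071 / 1.128 = 211.6875

211.69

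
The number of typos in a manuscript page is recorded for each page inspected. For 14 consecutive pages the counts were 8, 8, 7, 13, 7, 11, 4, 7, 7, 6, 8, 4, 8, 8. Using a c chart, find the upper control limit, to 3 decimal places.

15.826

c̄ = (8 + 8 + 7 + 13 + 7 + 11 + 4 + 7 + 7 + 6 + 8 + 4 + 8 + 8) / 14 = 106 / 14 = 7.5714
UCL = c̄ + 3√c̄ = 7.5714 + 3 × √7.5714 = 7.5714 + 3 × 2.7516 = 15.8263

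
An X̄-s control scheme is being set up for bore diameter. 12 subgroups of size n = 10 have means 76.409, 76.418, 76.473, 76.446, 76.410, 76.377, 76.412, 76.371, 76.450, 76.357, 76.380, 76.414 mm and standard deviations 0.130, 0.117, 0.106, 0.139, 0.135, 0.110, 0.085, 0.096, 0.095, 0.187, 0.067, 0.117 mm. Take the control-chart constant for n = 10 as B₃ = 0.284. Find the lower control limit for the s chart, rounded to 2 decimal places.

s̄ = (0.130 + 0.117 + 0.106 + 0.139 + 0.135 + 0.110 + 0.085 + 0.096 + 0.095 + 0.187 + 0.067 + 0.117) / 12 = 0.1153
LCL_s = B₃·s̄ = 0.284 × 0.1153 = 0.0328

0.03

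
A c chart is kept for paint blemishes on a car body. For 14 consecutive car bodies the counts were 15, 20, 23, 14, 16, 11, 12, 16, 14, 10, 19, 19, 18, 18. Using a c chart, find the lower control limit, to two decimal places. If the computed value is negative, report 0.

c̄ = (15 + 20 + 23 + 14 + 16 + 11 + 12 + 16 + 14 + 10 + 19 + 19 + 18 + 18) / 14 = 225 / 14 = 16.0714
LCL = c̄ − 3√c̄ = 16.0714 − 3 × 4.0089 = 4.0447

4.04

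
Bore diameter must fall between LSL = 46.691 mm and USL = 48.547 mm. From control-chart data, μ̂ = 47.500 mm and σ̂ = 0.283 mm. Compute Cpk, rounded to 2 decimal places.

0.95

Cpu = (USL − μ̂) / (3σ̂) = (48.547 − 47.500) / (3 × 0.283) = 1.2332; Cpl = (μ̂ − LSL) / (3σ̂) = (47.500 − 46.691) / (3 × 0.283) = 0.9529; Cpk = min(Cpu, Cpl) = 0.9529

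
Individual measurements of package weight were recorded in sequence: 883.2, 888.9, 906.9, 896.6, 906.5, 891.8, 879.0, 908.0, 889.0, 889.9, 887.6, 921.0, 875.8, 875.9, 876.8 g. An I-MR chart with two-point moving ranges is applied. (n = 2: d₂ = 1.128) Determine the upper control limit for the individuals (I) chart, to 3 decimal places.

X̄ = (883.2 + 888.9 + 906.9 + 896.6 + 906.5 + 891.8 + 879.0 + 908.0 + 889.0 + 889.9 + 887.6 + 921.0 + 875.8 + 875.9 + 876.8) / 15 = 891.7933
Moving ranges: 5.7, 18.0, 10.3, 9.9, 14.7, 12.8, 29.0, 19.0, 0.9, 2.3, 33.4, 45.2, 0.1, 0.9; M̄R̄ = 202.2000 / 14 = 14.4429
UCL = X̄ + 3·M̄R̄/d₂ = 891.7933 + 3 × 14.4429 / 1.128 = 930.2052

930.205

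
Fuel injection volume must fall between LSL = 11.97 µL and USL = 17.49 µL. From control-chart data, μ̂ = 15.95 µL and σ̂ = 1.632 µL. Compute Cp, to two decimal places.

Cp = (USL − LSL) / (6σ̂) = (17.49 − 11.97) / (6 × 1.632) = 5.5200 / 9.7920 = 0.5637

0.56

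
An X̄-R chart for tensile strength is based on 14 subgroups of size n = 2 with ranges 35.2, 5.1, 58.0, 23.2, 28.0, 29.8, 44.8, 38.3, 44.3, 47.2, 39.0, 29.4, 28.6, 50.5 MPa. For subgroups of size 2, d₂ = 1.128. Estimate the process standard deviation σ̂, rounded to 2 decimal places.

R̄ = (35.2 + 5.1 + 58.0 + 23.2 + 28.0 + 29.8 + 44.8 + 38.3 + 44.3 + 47.2 + 39.0 + 29.4 + 28.6 + 50.5) / 14 = 35.8143
σ̂ = R̄ / d₂ = 35.8143 / 1.128 = 31.7503

31.75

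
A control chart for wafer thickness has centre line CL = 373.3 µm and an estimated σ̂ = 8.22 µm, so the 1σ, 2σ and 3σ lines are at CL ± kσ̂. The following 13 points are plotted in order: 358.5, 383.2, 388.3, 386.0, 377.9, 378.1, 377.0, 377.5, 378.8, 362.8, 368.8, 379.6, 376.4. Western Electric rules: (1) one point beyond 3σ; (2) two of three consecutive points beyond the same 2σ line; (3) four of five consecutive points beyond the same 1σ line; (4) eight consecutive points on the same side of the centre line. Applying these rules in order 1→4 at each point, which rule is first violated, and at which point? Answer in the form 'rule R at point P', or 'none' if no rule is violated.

Zone of each point (C = within 1σ̂, B = 1σ̂–2σ̂, A = 2σ̂–3σ̂, * = beyond 3σ̂; sign = side of CL): 1:-B, 2:+B, 3:+B, 4:+B, 5:+C, 6:+C, 7:+C, 8:+C, 9:+C, 10:-B, 11:-C, 12:+C, 13:+C
Rule 4 (eight consecutive points on the same side of the centre line) is satisfied at point 9.

rule 4 at point 9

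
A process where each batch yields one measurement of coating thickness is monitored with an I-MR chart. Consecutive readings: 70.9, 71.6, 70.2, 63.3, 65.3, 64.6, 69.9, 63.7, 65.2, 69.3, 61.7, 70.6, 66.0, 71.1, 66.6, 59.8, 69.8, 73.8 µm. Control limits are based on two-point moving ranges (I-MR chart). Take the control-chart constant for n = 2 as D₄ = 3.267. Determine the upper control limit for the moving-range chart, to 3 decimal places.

Moving ranges: 0.7, 1.4, 6.9, 2.0, 0.7, 5.3, 6.2, 1.5, 4.1, 7.6, 8.9, 4.6, 5.1, 4.5, 6.8, 10.0, 4.0; M̄R̄ = 80.3000 / 17 = 4.7235
UCL_MR = D₄·M̄R̄ = 3.267 × 4.7235 = 15.4318

15.432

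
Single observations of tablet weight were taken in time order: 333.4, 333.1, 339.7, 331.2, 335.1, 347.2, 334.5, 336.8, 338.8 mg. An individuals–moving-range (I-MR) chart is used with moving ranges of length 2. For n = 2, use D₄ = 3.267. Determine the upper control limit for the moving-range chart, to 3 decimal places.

Moving ranges: 0.3, 6.6, 8.5, 3.9, 12.1, 12.7, 2.3, 2.0; M̄R̄ = 48.4000 / 8 = 6.0500
UCL_MR = D₄·M̄R̄ = 3.267 × 6.0500 = 19.7653

19.765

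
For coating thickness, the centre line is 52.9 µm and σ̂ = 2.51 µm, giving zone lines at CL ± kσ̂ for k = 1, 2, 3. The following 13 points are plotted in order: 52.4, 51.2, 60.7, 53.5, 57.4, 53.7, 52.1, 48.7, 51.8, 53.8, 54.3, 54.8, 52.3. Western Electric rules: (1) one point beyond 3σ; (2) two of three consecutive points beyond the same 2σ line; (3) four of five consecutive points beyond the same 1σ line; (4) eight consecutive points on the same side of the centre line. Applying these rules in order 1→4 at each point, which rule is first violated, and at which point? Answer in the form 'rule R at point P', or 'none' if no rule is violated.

Zone of each point (C = within 1σ̂, B = 1σ̂–2σ̂, A = 2σ̂–3σ̂, * = beyond 3σ̂; sign = side of CL): 1:-C, 2:-C, 3:+*, 4:+C, 5:+B, 6:+C, 7:-C, 8:-B, 9:-C, 10:+C, 11:+C, 12:+C, 13:-C
Rule 1 (one point beyond the 3σ limits) is satisfied at point 3.

rule 1 at point 3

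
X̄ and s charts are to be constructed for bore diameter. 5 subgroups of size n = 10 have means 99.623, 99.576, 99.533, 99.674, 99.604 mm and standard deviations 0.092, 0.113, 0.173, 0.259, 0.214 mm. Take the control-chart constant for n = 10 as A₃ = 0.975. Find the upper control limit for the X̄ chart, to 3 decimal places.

X̄̄ = (99.623 + 99.576 + 99.533 + 99.674 + 99.604) / 5 = 99.6020
s̄ = (0.092 + 0.113 + 0.173 + 0.259 + 0.214) / 5 = 0.1702
UCL = X̄̄ + A₃·s̄ = 99.6020 + 0.975 × 0.1702 = 99.7679

99.768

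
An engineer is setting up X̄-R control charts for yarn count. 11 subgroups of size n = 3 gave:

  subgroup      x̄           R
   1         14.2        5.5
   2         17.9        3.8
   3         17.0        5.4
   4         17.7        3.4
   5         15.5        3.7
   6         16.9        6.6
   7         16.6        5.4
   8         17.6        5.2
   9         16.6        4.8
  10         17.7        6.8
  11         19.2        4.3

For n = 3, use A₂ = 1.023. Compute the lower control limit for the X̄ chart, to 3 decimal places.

X̄̄ = (14.2 + 17.9 + 17.0 + 17.7 + 15.5 + 16.9 + 16.6 + 17.6 + 16.6 + 17.7 + 19.2) / 11 = 186.9000 / 11 = 16.9909
R̄ = (5.5 + 3.8 + 5.4 + 3.4 + 3.7 + 6.6 + 5.4 + 5.2 + 4.8 + 6.8 + 4.3) / 11 = 54.9000 / 11 = 4.9909
LCL = X̄̄ − A₂·R̄ = 16.9909 − 1.023 × 4.9909 = 11.8852

11.885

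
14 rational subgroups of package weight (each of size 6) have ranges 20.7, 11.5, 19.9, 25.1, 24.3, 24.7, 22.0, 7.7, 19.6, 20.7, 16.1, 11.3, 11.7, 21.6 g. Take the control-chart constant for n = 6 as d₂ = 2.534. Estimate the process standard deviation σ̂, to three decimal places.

R̄ = (20.7 + 11.5 + 19.9 + 25.1 + 24.3 + 24.7 + 22.0 + 7.7 + 19.6 + 20.7 + 16.1 + 11.3 + 11.7 + 21.6) / 14 = 18.3500
σ̂ = R̄ / d₂ = 18.3500 / 2.534 = 7.2415

7.242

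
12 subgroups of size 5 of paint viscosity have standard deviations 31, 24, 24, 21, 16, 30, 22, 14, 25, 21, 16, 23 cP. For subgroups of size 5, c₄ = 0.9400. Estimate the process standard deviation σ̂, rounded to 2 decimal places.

23.67

s̄ = (31 + 24 + 24 + 21 + 16 + 30 + 22 + 14 + 25 + 21 + 16 + 23) / 12 = 22.2500
σ̂ = s̄ / c₄ = 22.2500 / 0.9400 = 23.6702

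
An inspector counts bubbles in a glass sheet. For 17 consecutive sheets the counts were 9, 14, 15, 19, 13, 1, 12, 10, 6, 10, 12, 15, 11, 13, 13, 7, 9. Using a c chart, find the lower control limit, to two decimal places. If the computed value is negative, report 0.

1.11

c̄ = (9 + 14 + 15 + 19 + 13 + 1 + 12 + 10 + 6 + 10 + 12 + 15 + 11 + 13 + 13 + 7 + 9) / 17 = 189 / 17 = 11.1176
LCL = c̄ − 3√c̄ = 11.1176 − 3 × 3.3343 = 1.1147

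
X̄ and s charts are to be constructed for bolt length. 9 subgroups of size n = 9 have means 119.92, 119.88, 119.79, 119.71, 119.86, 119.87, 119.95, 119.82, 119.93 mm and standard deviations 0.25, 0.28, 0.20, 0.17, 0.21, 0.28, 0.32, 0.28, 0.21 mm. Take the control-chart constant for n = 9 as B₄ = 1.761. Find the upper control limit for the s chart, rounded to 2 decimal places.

s̄ = (0.25 + 0.28 + 0.20 + 0.17 + 0.21 + 0.28 + 0.32 + 0.28 + 0.21) / 9 = 0.2444
UCL_s = B₄·s̄ = 1.761 × 0.2444 = 0.4305

0.43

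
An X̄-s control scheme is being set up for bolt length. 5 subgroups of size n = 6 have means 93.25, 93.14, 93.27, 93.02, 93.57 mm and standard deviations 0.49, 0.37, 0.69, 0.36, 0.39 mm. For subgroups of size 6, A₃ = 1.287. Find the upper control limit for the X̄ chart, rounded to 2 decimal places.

X̄̄ = (93.25 + 93.14 + 93.27 + 93.02 + 93.57) / 5 = 93.2500
s̄ = (0.49 + 0.37 + 0.69 + 0.36 + 0.39) / 5 = 0.4600
UCL = X̄̄ + A₃·s̄ = 93.2500 + 1.287 × 0.4600 = 93.8420

93.84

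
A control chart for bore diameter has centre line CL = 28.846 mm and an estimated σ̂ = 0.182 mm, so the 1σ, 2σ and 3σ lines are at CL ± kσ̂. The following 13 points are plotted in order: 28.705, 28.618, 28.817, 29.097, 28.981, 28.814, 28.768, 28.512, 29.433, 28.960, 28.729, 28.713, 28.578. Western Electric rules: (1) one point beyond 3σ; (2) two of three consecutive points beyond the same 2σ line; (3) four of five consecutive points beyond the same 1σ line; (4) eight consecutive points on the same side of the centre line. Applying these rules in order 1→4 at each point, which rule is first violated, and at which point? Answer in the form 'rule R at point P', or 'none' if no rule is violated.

rule 1 at point 9

Zone of each point (C = within 1σ̂, B = 1σ̂–2σ̂, A = 2σ̂–3σ̂, * = beyond 3σ̂; sign = side of CL): 1:-C, 2:-B, 3:-C, 4:+B, 5:+C, 6:-C, 7:-C, 8:-B, 9:+*, 10:+C, 11:-C, 12:-C, 13:-B
Rule 1 (one point beyond the 3σ limits) is satisfied at point 9.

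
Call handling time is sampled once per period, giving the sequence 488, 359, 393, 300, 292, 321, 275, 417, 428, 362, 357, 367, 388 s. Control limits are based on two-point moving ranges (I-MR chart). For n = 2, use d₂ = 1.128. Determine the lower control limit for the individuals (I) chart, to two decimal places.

233.50

X̄ = (488 + 359 + 393 + 300 + 292 + 321 + 275 + 417 + 428 + 362 + 357 + 367 + 388) / 13 = 365.1538
Moving ranges: 129, 34, 93, 8, 29, 46, 142, 11, 66, 5, 10, 21; M̄R̄ = 594.0000 / 12 = 49.5000
LCL = X̄ − 3·M̄R̄/d₂ = 365.1538 − 3 × 49.5000 / 1.128 = 233.5049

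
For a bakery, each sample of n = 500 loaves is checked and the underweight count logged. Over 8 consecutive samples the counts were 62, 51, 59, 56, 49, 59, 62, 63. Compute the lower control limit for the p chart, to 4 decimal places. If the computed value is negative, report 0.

p̄ = Σdᵢ / (k·n) = 461 / (8 × 500) = 0.11525
LCL = p̄ − 3·√(p̄(1−p̄)/n) = 0.11525 − 3 × 0.01428 = 0.07241

0.0724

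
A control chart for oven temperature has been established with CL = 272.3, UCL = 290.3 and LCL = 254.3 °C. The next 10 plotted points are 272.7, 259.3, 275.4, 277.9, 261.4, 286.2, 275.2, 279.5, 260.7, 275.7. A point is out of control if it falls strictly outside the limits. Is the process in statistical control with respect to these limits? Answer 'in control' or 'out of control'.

All 10 points lie within [254.3, 290.3].

in control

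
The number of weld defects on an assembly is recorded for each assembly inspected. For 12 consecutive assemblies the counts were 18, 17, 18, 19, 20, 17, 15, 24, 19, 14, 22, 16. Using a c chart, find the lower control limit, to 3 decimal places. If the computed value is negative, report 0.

5.434

c̄ = (18 + 17 + 18 + 19 + 20 + 17 + 15 + 24 + 19 + 14 + 22 + 16) / 12 = 219 / 12 = 18.2500
LCL = c̄ − 3√c̄ = 18.2500 − 3 × 4.2720 = 5.4340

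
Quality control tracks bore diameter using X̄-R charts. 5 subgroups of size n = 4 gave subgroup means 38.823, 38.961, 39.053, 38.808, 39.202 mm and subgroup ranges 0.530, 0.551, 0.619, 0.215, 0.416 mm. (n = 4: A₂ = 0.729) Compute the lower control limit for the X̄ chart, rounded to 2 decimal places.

X̄̄ = (38.823 + 38.961 + 39.053 + 38.808 + 39.202) / 5 = 194.8470 / 5 = 38.9694
R̄ = (0.530 + 0.551 + 0.619 + 0.215 + 0.416) / 5 = 2.3310 / 5 = 0.4662
LCL = X̄̄ − A₂·R̄ = 38.9694 − 0.729 × 0.4662 = 38.6295

38.63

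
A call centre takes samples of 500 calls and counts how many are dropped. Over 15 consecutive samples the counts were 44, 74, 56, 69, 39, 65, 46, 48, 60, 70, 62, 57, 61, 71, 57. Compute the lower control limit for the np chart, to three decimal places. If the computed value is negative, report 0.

37.022

p̄ = Σdᵢ / (k·n) = 879 / (15 × 500) = 0.11720
LCL = np̄ − 3·√(np̄(1−p̄)) = 58.6000 − 3 × 7.1925 = 37.0225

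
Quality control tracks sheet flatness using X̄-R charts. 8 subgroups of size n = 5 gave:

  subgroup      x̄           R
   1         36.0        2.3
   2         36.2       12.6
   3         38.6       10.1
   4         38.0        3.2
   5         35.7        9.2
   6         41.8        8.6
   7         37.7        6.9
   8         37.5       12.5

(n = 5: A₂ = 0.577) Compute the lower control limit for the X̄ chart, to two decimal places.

32.97

X̄̄ = (36.0 + 36.2 + 38.6 + 38.0 + 35.7 + 41.8 + 37.7 + 37.5) / 8 = 301.5000 / 8 = 37.6875
R̄ = (2.3 + 12.6 + 10.1 + 3.2 + 9.2 + 8.6 + 6.9 + 12.5) / 8 = 65.4000 / 8 = 8.1750
LCL = X̄̄ − A₂·R̄ = 37.6875 − 0.577 × 8.1750 = 32.9705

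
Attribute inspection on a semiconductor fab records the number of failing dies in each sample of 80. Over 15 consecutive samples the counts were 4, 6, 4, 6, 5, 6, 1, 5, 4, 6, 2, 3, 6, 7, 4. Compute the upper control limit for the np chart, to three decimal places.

10.847

p̄ = Σdᵢ / (k·n) = 69 / (15 × 80) = 0.05750
UCL = np̄ + 3·√(np̄(1−p̄)) = 4.6000 + 3 × √(4.6000×0.94250) = 4.6000 + 3 × 2.0822 = 10.8466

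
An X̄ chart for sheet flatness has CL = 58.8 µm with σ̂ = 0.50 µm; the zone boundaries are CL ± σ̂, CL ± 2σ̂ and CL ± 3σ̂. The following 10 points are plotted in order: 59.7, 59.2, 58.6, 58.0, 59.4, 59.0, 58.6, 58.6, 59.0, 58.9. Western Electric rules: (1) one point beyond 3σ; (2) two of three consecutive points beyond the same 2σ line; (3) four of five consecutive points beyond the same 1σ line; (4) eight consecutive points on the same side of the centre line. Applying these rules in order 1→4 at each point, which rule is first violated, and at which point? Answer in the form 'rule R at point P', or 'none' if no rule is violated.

Zone of each point (C = within 1σ̂, B = 1σ̂–2σ̂, A = 2σ̂–3σ̂, * = beyond 3σ̂; sign = side of CL): 1:+B, 2:+C, 3:-C, 4:-B, 5:+B, 6:+C, 7:-C, 8:-C, 9:+C, 10:+C
No rule fires across all 10 points.

none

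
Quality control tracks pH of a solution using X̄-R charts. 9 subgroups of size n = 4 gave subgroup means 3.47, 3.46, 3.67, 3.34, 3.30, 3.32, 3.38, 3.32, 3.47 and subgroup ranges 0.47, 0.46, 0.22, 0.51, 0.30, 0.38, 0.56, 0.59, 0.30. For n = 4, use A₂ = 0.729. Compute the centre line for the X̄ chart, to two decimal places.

X̄̄ = (3.47 + 3.46 + 3.67 + 3.34 + 3.30 + 3.32 + 3.38 + 3.32 + 3.47) / 9 = 30.7300 / 9 = 3.4144
CL = X̄̄ = 3.4144

3.41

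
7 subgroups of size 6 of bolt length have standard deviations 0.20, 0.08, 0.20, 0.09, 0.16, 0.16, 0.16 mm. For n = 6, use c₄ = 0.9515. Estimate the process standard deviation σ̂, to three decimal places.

0.158

s̄ = (0.20 + 0.08 + 0.20 + 0.09 + 0.16 + 0.16 + 0.16) / 7 = 0.1500
σ̂ = s̄ / c₄ = 0.1500 / 0.9515 = 0.1576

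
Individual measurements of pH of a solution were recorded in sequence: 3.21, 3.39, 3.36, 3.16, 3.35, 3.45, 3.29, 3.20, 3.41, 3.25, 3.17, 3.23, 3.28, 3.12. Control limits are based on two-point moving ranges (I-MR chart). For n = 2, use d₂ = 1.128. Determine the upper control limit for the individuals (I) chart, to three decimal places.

3.618

X̄ = (3.21 + 3.39 + 3.36 + 3.16 + 3.35 + 3.45 + 3.29 + 3.20 + 3.41 + 3.25 + 3.17 + 3.23 + 3.28 + 3.12) / 14 = 3.2764
Moving ranges: 0.18, 0.03, 0.20, 0.19, 0.10, 0.16, 0.09, 0.21, 0.16, 0.08, 0.06, 0.05, 0.16; M̄R̄ = 1.6700 / 13 = 0.1285
UCL = X̄ + 3·M̄R̄/d₂ = 3.2764 + 3 × 0.1285 / 1.128 = 3.6181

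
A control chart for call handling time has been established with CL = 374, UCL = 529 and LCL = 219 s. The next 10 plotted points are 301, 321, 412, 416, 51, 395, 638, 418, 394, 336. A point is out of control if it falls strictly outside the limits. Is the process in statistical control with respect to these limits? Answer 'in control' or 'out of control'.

Compare each point to [219, 529]: sample 5 = 51 < LCL; sample 7 = 638 > UCL.

out of control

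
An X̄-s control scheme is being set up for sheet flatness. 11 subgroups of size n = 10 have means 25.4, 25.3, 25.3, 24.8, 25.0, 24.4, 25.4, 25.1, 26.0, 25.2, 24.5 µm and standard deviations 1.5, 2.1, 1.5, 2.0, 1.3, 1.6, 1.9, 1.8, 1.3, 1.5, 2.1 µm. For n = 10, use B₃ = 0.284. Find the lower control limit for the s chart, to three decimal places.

s̄ = (1.5 + 2.1 + 1.5 + 2.0 + 1.3 + 1.6 + 1.9 + 1.8 + 1.3 + 1.5 + 2.1) / 11 = 1.6909
LCL_s = B₃·s̄ = 0.284 × 1.6909 = 0.4802

0.480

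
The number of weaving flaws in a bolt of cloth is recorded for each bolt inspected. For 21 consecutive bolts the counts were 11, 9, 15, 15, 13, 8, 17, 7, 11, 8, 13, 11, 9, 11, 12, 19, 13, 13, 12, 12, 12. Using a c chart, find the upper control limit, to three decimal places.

c̄ = (11 + 9 + 15 + 15 + 13 + 8 + 17 + 7 + 11 + 8 + 13 + 11 + 9 + 11 + 12 + 19 + 13 + 13 + 12 + 12 + 12) / 21 = 251 / 21 = 11.9524
UCL = c̄ + 3√c̄ = 11.9524 + 3 × √11.9524 = 11.9524 + 3 × 3.4572 = 22.3240

22.324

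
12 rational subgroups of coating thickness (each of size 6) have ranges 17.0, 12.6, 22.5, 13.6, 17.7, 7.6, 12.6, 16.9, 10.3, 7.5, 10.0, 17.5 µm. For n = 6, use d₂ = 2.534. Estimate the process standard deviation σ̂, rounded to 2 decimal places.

5.45

R̄ = (17.0 + 12.6 + 22.5 + 13.6 + 17.7 + 7.6 + 12.6 + 16.9 + 10.3 + 7.5 + 10.0 + 17.5) / 12 = 13.8167
σ̂ = R̄ / d₂ = 13.8167 / 2.534 = 5.4525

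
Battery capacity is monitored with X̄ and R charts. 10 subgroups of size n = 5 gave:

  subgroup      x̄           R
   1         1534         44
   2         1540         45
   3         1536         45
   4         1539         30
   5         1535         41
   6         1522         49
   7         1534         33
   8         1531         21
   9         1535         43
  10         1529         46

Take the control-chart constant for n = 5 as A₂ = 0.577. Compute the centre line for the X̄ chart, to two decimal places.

1533.50

X̄̄ = (1534 + 1540 + 1536 + 1539 + 1535 + 1522 + 1534 + 1531 + 1535 + 1529) / 10 = 15335.0000 / 10 = 1533.5000
CL = X̄̄ = 1533.5000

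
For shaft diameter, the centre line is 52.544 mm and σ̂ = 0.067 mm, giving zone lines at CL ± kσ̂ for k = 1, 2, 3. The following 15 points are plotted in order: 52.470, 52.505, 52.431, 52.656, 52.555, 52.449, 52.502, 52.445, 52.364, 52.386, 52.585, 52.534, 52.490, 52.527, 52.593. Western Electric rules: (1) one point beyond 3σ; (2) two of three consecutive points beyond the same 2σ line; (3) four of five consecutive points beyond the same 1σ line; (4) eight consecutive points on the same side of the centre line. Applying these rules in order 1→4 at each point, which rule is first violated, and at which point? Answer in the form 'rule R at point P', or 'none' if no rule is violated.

rule 2 at point 10

Zone of each point (C = within 1σ̂, B = 1σ̂–2σ̂, A = 2σ̂–3σ̂, * = beyond 3σ̂; sign = side of CL): 1:-B, 2:-C, 3:-B, 4:+B, 5:+C, 6:-B, 7:-C, 8:-B, 9:-A, 10:-A, 11:+C, 12:-C, 13:-C, 14:-C, 15:+C
Rule 2 (two of three consecutive points beyond the same 2σ limit) is satisfied at point 10.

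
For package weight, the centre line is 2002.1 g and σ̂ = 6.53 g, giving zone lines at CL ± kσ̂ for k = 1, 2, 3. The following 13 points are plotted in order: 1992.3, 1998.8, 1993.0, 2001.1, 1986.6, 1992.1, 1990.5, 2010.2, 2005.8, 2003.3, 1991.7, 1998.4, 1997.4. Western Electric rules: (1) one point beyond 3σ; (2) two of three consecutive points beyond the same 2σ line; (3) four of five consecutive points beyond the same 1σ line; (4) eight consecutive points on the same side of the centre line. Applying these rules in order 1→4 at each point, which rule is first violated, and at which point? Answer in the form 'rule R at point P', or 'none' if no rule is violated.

Zone of each point (C = within 1σ̂, B = 1σ̂–2σ̂, A = 2σ̂–3σ̂, * = beyond 3σ̂; sign = side of CL): 1:-B, 2:-C, 3:-B, 4:-C, 5:-A, 6:-B, 7:-B, 8:+B, 9:+C, 10:+C, 11:-B, 12:-C, 13:-C
Rule 3 (four of five consecutive points beyond the same 1σ limit) is satisfied at point 7.

rule 3 at point 7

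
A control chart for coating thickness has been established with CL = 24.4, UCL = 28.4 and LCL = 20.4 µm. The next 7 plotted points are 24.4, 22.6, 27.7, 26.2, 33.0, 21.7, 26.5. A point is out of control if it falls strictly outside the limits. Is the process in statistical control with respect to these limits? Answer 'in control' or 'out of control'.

Compare each point to [20.4, 28.4]: sample 5 = 33.0 > UCL.

out of control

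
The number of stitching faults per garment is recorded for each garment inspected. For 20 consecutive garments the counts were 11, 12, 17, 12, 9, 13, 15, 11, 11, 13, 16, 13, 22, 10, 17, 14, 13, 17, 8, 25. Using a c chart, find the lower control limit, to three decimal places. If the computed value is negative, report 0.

c̄ = (11 + 12 + 17 + 12 + 9 + 13 + 15 + 11 + 11 + 13 + 16 + 13 + 22 + 10 + 17 + 14 + 13 + 17 + 8 + 25) / 20 = 279 / 20 = 13.9500
LCL = c̄ − 3√c̄ = 13.9500 − 3 × 3.7350 = 2.7451

2.745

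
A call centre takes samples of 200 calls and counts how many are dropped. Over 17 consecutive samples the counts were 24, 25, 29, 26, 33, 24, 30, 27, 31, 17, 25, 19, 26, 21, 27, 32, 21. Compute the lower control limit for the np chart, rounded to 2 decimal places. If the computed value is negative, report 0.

11.51

p̄ = Σdᵢ / (k·n) = 437 / (17 × 200) = 0.12853
LCL = np̄ − 3·√(np̄(1−p̄)) = 25.7059 − 3 × 4.7331 = 11.5067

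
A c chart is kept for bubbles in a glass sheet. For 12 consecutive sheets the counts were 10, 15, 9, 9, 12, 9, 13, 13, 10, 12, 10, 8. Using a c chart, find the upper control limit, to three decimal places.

20.708

c̄ = (10 + 15 + 9 + 9 + 12 + 9 + 13 + 13 + 10 + 12 + 10 + 8) / 12 = 130 / 12 = 10.8333
UCL = c̄ + 3√c̄ = 10.8333 + 3 × √10.8333 = 10.8333 + 3 × 3.2914 = 20.7075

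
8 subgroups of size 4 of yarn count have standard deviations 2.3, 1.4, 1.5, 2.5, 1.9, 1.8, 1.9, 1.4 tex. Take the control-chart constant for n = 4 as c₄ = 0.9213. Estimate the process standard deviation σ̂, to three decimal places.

1.994

s̄ = (2.3 + 1.4 + 1.5 + 2.5 + 1.9 + 1.8 + 1.9 + 1.4) / 8 = 1.8375
σ̂ = s̄ / c₄ = 1.8375 / 0.9213 = 1.9945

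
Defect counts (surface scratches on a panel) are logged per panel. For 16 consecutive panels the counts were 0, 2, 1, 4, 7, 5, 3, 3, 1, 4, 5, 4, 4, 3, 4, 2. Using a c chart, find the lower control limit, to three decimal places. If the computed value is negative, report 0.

0.000

c̄ = (0 + 2 + 1 + 4 + 7 + 5 + 3 + 3 + 1 + 4 + 5 + 4 + 4 + 3 + 4 + 2) / 16 = 52 / 16 = 3.2500
LCL = c̄ − 3√c̄ = 3.2500 − 3 × 1.8028 = -2.1583 → 0 (cannot be negative)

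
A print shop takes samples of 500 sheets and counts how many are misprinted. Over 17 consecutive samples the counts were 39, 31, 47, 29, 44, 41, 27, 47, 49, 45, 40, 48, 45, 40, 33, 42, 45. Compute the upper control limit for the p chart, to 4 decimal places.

p̄ = Σdᵢ / (k·n) = 692 / (17 × 500) = 0.08141
UCL = p̄ + 3·√(p̄(1−p̄)/n) = 0.08141 + 3 × √(0.08141×0.91859/500) = 0.08141 + 3 × 0.01223 = 0.11810

0.1181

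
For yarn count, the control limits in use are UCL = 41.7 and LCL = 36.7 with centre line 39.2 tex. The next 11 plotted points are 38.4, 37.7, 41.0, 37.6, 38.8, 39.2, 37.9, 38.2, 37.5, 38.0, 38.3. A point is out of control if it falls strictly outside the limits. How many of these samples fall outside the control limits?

All 11 points lie within [36.7, 41.7].

0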